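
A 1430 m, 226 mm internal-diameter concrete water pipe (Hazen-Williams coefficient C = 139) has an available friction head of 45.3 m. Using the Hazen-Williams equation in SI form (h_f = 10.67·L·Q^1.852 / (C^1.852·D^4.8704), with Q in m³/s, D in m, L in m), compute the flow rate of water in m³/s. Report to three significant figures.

Q ≈ 0.120 m³/s

Rearranging: Q = [h_f·C^1.852·D^4.8704 / (10.67·L)]^(1/1.852)
Q = [45.3·139^1.852·0.226^4.8704 / (10.67·1430)]^0.540 = 0.1202 m³/s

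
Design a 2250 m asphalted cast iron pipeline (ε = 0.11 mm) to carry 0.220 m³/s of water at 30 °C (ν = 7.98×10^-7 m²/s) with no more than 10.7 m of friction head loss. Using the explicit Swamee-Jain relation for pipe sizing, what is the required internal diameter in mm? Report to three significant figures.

D ≈ 426 mm

Swamee-Jain (Type III): D = 0.66·[ε^1.25·(LQ²/(gh_f))^4.75 + ν·Q^9.4·(L/(gh_f))^5.2]^0.04
LQ²/(gh_f) = 1.037; L/(gh_f) = 21.44
Term 1 = ε^1.25·(…)^4.75 = 1.34×10^-5; Term 2 = ν·Q^9.4·(…)^5.2 = 4.39×10^-6
D = 0.66·(1.34×10^-5 + 4.39×10^-6)^0.04 = 0.4262 m = 426 mm
Check: V = 1.54 m/s, Re = 8.24×10^5, f = 0.01552, h_f = 9.94 m ≈ 10.7 m ✓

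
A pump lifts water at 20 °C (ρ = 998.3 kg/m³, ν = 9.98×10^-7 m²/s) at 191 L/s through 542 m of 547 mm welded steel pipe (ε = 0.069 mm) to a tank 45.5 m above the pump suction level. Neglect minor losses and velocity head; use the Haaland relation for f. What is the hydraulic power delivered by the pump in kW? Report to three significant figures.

V = 4Q/(πD²) = 0.8128 m/s; Re = 4.45×10^5; ε/D = 1.26×10^-4; f = 0.01473
h_f = f(L/D)V²/2g = 0.4915 m
Total head H = z + h_f = 45.5 + 0.4915 = 45.99 m
P_hyd = ρgQH = 998.3·9.81·0.191·45.99 = 86.03 kW

P_hyd ≈ 86.0 kW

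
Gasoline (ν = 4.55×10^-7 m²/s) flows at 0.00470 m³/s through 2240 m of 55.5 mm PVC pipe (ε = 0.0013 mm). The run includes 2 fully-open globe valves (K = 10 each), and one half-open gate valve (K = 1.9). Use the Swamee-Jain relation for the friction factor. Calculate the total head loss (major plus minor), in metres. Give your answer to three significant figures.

H_L ≈ 123 m

V = 4Q/(πD²) = 1.943 m/s; V²/2g = 0.1924 m
Re = 2.37×10^5, ε/D = 2.34×10^-5 → f = 0.01527 (Swamee-Jain)
Major: h_f = f(L/D)·V²/2g = 0.01527·40360·0.1924 = 118.5 m
Minor: ΣK = 21.9; h_m = ΣK·V²/2g = 4.213 m
Total H_L = 118.5 + 4.213 = 122.8 m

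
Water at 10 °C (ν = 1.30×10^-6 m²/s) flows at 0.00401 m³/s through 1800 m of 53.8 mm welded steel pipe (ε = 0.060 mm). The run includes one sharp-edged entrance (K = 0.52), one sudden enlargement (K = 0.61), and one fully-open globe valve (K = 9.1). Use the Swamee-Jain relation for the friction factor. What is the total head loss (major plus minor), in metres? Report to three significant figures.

V = 4Q/(πD²) = 1.764 m/s; V²/2g = 0.1586 m
Re = 7.30×10^4, ε/D = 0.00112 → f = 0.02344 (Swamee-Jain)
Major: h_f = f(L/D)·V²/2g = 0.02344·33457·0.1586 = 124.4 m
Minor: ΣK = 10.2; h_m = ΣK·V²/2g = 1.622 m
Total H_L = 124.4 + 1.622 = 126.0 m

H_L ≈ 126 m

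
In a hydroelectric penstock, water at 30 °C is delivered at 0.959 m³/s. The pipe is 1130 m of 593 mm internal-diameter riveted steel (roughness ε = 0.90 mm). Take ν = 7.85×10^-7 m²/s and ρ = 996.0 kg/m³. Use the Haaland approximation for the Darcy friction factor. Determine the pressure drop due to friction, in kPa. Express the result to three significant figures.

Δp ≈ 251 kPa

V = 4Q/(πD²) = 4·0.959/(π·0.593²) = 3.472 m/s
Re = VD/ν = 3.472·0.593/7.85×10^-7 = 2.62×10^6 → turbulent
ε/D = 0.90/593 = 0.00152
Haaland: f = 0.02191
h_f = f(L/D)V²/(2g) = 0.02191·(1130/0.593)·3.472²/(2·9.81) = 25.66 m
Δp = ρg·h_f = 996.0·9.81·25.66 = 250.7 kPa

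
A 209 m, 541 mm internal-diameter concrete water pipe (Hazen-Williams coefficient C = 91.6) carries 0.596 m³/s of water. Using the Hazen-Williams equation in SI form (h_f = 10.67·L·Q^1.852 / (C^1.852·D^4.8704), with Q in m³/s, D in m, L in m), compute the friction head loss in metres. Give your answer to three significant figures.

h_f = 10.67·209·0.596^1.852 / (91.6^1.852·0.541^4.8704) = 3.963 m

h_f ≈ 3.96 m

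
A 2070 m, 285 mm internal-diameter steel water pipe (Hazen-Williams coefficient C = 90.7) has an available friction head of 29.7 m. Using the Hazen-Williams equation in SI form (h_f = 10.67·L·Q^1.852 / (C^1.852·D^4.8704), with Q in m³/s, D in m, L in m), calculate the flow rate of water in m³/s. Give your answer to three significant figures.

Q ≈ 0.0941 m³/s

Rearranging: Q = [h_f·C^1.852·D^4.8704 / (10.67·L)]^(1/1.852)
Q = [29.7·90.7^1.852·0.285^4.8704 / (10.67·2070)]^0.540 = 0.09409 m³/s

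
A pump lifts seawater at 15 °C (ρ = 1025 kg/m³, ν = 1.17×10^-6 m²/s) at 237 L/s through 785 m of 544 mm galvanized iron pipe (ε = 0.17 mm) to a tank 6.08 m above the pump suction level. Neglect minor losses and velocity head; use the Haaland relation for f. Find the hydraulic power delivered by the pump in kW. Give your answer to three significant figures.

V = 4Q/(πD²) = 1.020 m/s; Re = 4.74×10^5; ε/D = 3.13×10^-4; f = 0.01631
h_f = f(L/D)V²/2g = 1.247 m
Total head H = z + h_f = 6.08 + 1.247 = 7.327 m
P_hyd = ρgQH = 1025·9.81·0.237·7.327 = 17.46 kW

P_hyd ≈ 17.5 kW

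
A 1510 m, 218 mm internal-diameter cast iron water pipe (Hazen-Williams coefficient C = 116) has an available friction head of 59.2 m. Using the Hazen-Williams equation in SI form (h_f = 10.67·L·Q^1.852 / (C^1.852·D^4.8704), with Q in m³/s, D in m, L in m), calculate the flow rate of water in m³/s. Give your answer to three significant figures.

Q ≈ 0.102 m³/s

Rearranging: Q = [h_f·C^1.852·D^4.8704 / (10.67·L)]^(1/1.852)
Q = [59.2·116^1.852·0.218^4.8704 / (10.67·1510)]^0.540 = 0.1023 m³/s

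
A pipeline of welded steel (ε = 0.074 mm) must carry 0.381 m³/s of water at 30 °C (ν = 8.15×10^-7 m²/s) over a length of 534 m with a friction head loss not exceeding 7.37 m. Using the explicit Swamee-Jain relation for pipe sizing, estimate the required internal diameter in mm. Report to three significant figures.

Swamee-Jain (Type III): D = 0.66·[ε^1.25·(LQ²/(gh_f))^4.75 + ν·Q^9.4·(L/(gh_f))^5.2]^0.04
LQ²/(gh_f) = 1.072; L/(gh_f) = 7.386
Term 1 = ε^1.25·(…)^4.75 = 9.56×10^-6; Term 2 = ν·Q^9.4·(…)^5.2 = 3.07×10^-6
D = 0.66·(9.56×10^-6 + 3.07×10^-6)^0.04 = 0.4203 m = 420 mm
Check: V = 2.75 m/s, Re = 1.42×10^6, f = 0.01423, h_f = 6.94 m ≈ 7.37 m ✓

D ≈ 420 mm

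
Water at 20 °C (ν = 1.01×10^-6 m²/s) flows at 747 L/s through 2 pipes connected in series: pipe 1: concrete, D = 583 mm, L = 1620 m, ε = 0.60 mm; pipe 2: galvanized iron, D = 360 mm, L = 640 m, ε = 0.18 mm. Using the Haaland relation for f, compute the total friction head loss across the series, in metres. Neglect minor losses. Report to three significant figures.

Pipe 1: V = 2.798 m/s, Re = 1.62×10^6, ε/D = 0.00103, f = 0.01998, h_1 = f(L/D)V²/2g = 22.15 m
Pipe 2: V = 7.339 m/s, Re = 2.62×10^6, ε/D = 5.00×10^-4, f = 0.01691, h_2 = f(L/D)V²/2g = 82.50 m
Series → Q common, losses add: H = Σh = 104.7 m

H ≈ 105 m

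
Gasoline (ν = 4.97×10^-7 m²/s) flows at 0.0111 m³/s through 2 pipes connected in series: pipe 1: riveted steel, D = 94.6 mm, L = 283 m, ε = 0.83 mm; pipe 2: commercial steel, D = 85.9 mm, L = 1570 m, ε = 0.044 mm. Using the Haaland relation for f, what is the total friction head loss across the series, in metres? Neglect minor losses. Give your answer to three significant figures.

H ≈ 75.5 m

Pipe 1: V = 1.579 m/s, Re = 3.01×10^5, ε/D = 0.00877, f = 0.03656, h_1 = f(L/D)V²/2g = 13.90 m
Pipe 2: V = 1.915 m/s, Re = 3.31×10^5, ε/D = 5.12×10^-4, f = 0.01803, h_2 = f(L/D)V²/2g = 61.63 m
Series → Q common, losses add: H = Σh = 75.53 m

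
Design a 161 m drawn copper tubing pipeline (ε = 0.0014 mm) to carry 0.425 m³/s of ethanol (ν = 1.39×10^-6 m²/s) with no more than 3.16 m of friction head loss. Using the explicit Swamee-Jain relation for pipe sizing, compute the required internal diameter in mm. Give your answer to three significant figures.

Swamee-Jain (Type III): D = 0.66·[ε^1.25·(LQ²/(gh_f))^4.75 + ν·Q^9.4·(L/(gh_f))^5.2]^0.04
LQ²/(gh_f) = 0.9381; L/(gh_f) = 5.194
Term 1 = ε^1.25·(…)^4.75 = 3.55×10^-8; Term 2 = ν·Q^9.4·(…)^5.2 = 2.35×10^-6
D = 0.66·(3.55×10^-8 + 2.35×10^-6)^0.04 = 0.3932 m = 393 mm
Check: V = 3.50 m/s, Re = 9.90×10^5, f = 0.01172, h_f = 3.00 m ≈ 3.16 m ✓

D ≈ 393 mm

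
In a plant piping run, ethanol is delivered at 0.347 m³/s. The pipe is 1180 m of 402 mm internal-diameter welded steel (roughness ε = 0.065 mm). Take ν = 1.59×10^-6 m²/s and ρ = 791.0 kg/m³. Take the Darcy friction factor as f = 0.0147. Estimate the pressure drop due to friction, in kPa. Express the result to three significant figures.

V = 4Q/(πD²) = 4·0.347/(π·0.402²) = 2.734 m/s
h_f = f(L/D)V²/(2g) = 0.01470·(1180/0.402)·2.734²/(2·9.81) = 16.44 m
Δp = ρg·h_f = 791.0·9.81·16.44 = 127.6 kPa

Δp ≈ 128 kPa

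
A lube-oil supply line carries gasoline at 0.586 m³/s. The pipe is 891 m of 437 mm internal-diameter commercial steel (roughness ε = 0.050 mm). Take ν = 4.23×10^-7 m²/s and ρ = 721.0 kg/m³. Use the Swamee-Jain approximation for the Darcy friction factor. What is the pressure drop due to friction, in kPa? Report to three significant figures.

Δp ≈ 143 kPa

V = 4Q/(πD²) = 4·0.586/(π·0.437²) = 3.907 m/s
Re = VD/ν = 3.907·0.437/4.23×10^-7 = 4.04×10^6 → turbulent
ε/D = 0.050/437 = 1.14×10^-4
Swamee-Jain: f = 0.01276
h_f = f(L/D)V²/(2g) = 0.01276·(891/0.437)·3.907²/(2·9.81) = 20.24 m
Δp = ρg·h_f = 721.0·9.81·20.24 = 143.1 kPa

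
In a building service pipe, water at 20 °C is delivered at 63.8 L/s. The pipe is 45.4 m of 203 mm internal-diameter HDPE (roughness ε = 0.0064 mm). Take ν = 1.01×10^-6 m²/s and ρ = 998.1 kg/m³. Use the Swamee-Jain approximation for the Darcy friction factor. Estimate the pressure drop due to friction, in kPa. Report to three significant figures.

Δp ≈ 6.11 kPa

V = 4Q/(πD²) = 4·0.0638/(π·0.203²) = 1.971 m/s
Re = VD/ν = 1.971·0.203/1.01×10^-6 = 3.96×10^5 → turbulent
ε/D = 0.0064/203 = 3.15×10^-5
Swamee-Jain: f = 0.01408
h_f = f(L/D)V²/(2g) = 0.01408·(45.4/0.203)·1.971²/(2·9.81) = 0.6236 m
Δp = ρg·h_f = 998.1·9.81·0.6236 = 6.106 kPa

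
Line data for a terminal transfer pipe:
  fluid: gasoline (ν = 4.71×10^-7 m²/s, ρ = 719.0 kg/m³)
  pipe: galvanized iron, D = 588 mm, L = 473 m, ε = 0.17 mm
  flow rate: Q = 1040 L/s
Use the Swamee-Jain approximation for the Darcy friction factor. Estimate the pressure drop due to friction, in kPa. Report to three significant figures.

V = 4Q/(πD²) = 4·1.04/(π·0.588²) = 3.830 m/s
Re = VD/ν = 3.830·0.588/4.71×10^-7 = 4.78×10^6 → turbulent
ε/D = 0.17/588 = 2.89×10^-4
Swamee-Jain: f = 0.01504
h_f = f(L/D)V²/(2g) = 0.01504·(473/0.588)·3.830²/(2·9.81) = 9.045 m
Δp = ρg·h_f = 719.0·9.81·9.045 = 63.80 kPa

Δp ≈ 63.8 kPa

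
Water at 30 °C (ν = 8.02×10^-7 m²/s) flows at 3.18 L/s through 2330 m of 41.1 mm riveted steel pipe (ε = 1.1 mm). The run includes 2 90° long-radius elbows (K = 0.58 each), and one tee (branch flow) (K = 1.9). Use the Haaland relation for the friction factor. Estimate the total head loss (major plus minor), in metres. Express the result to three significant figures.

V = 4Q/(πD²) = 2.397 m/s; V²/2g = 0.2928 m
Re = 1.23×10^5, ε/D = 0.0268 → f = 0.05493 (Haaland)
Major: h_f = f(L/D)·V²/2g = 0.05493·56691·0.2928 = 911.9 m
Minor: ΣK = 3.06; h_m = ΣK·V²/2g = 0.8960 m
Total H_L = 911.9 + 0.8960 = 912.8 m

H_L ≈ 913 m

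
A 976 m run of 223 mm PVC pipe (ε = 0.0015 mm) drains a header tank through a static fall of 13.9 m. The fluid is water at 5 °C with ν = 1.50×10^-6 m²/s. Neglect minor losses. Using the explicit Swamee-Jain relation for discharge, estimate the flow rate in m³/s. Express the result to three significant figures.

Swamee-Jain (Type II): Q = -0.965·√(gD⁵h_f/L)·ln[ε/(3.7D) + √(3.17ν²L/(gD³h_f))]
√(gD⁵h_f/L) = √(9.81·0.223⁵·13.9/976) = 0.008778
ε/(3.7D) = 1.82×10^-6; √(3.17ν²L/(gD³h_f)) = 6.78×10^-5
Q = -0.965·0.008778·ln(6.967×10^-5) = 0.08108 m³/s
Check: V = 2.08 m/s, Re = 3.09×10^5, f = 0.01438, h_f = 13.8 m ≈ 13.9 m ✓

Q ≈ 0.0811 m³/s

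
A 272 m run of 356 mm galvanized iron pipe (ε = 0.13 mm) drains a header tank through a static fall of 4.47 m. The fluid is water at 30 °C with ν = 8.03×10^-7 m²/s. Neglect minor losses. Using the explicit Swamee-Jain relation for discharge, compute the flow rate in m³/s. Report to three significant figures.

Q ≈ 0.266 m³/s

Swamee-Jain (Type II): Q = -0.965·√(gD⁵h_f/L)·ln[ε/(3.7D) + √(3.17ν²L/(gD³h_f))]
√(gD⁵h_f/L) = √(9.81·0.356⁵·4.47/272) = 0.03036
ε/(3.7D) = 9.87×10^-5; √(3.17ν²L/(gD³h_f)) = 1.68×10^-5
Q = -0.965·0.03036·ln(1.155×10^-4) = 0.2656 m³/s
Check: V = 2.67 m/s, Re = 1.18×10^6, f = 0.01621, h_f = 4.50 m ≈ 4.47 m ✓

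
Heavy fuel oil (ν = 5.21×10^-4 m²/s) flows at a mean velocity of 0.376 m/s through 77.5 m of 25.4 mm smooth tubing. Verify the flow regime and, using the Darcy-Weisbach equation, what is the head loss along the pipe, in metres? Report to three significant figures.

Re = VD/ν = 0.376·0.02540/5.21×10^-4 = 18.3 → laminar (Re < 2300)
f = 64/Re = 3.491
h_f = f(L/D)V²/(2g) = 3.491·(77.5/0.02540)·0.376²/(2·9.81) = 76.76 m

h_f ≈ 76.8 m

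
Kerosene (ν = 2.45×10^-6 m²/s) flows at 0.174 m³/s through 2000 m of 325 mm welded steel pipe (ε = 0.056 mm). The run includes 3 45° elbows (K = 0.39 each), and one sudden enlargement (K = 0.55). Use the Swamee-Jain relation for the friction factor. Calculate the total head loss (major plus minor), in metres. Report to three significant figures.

H_L ≈ 22.8 m

V = 4Q/(πD²) = 2.097 m/s; V²/2g = 0.2242 m
Re = 2.78×10^5, ε/D = 1.72×10^-4 → f = 0.01623 (Swamee-Jain)
Major: h_f = f(L/D)·V²/2g = 0.01623·6154·0.2242 = 22.39 m
Minor: ΣK = 1.72; h_m = ΣK·V²/2g = 0.3857 m
Total H_L = 22.39 + 0.3857 = 22.78 m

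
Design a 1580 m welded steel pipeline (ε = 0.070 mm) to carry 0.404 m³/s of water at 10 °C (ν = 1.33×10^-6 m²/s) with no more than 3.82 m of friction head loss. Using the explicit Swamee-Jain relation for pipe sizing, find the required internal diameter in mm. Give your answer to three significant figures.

Swamee-Jain (Type III): D = 0.66·[ε^1.25·(LQ²/(gh_f))^4.75 + ν·Q^9.4·(L/(gh_f))^5.2]^0.04
LQ²/(gh_f) = 6.882; L/(gh_f) = 42.16
Term 1 = ε^1.25·(…)^4.75 = 0.0610; Term 2 = ν·Q^9.4·(…)^5.2 = 0.0747
D = 0.66·(0.0610 + 0.0747)^0.04 = 0.6093 m = 609 mm
Check: V = 1.39 m/s, Re = 6.35×10^5, f = 0.01428, h_f = 3.62 m ≈ 3.82 m ✓

D ≈ 609 mm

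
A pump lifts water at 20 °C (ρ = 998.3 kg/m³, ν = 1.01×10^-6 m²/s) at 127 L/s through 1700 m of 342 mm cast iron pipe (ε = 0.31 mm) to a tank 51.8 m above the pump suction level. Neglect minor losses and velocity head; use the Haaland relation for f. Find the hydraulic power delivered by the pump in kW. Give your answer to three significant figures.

V = 4Q/(πD²) = 1.382 m/s; Re = 4.68×10^5; ε/D = 9.06×10^-4; f = 0.01981
h_f = f(L/D)V²/2g = 9.592 m
Total head H = z + h_f = 51.8 + 9.592 = 61.39 m
P_hyd = ρgQH = 998.3·9.81·0.127·61.39 = 76.36 kW

P_hyd ≈ 76.4 kW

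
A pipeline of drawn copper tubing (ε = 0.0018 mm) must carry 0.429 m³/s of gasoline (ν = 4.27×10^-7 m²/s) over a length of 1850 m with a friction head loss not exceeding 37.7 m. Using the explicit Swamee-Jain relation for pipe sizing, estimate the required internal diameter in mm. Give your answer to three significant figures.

Swamee-Jain (Type III): D = 0.66·[ε^1.25·(LQ²/(gh_f))^4.75 + ν·Q^9.4·(L/(gh_f))^5.2]^0.04
LQ²/(gh_f) = 0.9206; L/(gh_f) = 5.002
Term 1 = ε^1.25·(…)^4.75 = 4.45×10^-8; Term 2 = ν·Q^9.4·(…)^5.2 = 6.47×10^-7
D = 0.66·(4.45×10^-8 + 6.47×10^-7)^0.04 = 0.3742 m = 374 mm
Check: V = 3.90 m/s, Re = 3.42×10^6, f = 0.009793, h_f = 37.5 m ≈ 37.7 m ✓

D ≈ 374 mm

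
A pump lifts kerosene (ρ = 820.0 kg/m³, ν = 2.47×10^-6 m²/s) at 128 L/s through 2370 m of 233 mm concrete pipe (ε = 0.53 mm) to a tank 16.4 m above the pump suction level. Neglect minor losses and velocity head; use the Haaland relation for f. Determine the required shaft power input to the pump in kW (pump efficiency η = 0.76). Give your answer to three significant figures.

V = 4Q/(πD²) = 3.002 m/s; Re = 2.83×10^5; ε/D = 0.00227; f = 0.02481
h_f = f(L/D)V²/2g = 115.9 m
Total head H = z + h_f = 16.4 + 115.9 = 132.3 m
P_hyd = ρgQH = 820.0·9.81·0.128·132.3 = 136.2 kW
P_shaft = P_hyd/η = 136.2/0.76 = 179.2 kW

P_shaft ≈ 179 kW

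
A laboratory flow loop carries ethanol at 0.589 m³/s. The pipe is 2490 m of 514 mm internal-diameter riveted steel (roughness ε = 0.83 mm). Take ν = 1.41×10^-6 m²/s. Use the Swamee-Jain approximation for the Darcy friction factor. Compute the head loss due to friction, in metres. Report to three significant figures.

V = 4Q/(πD²) = 4·0.589/(π·0.514²) = 2.839 m/s
Re = VD/ν = 2.839·0.514/1.41×10^-6 = 1.03×10^6 → turbulent
ε/D = 0.83/514 = 0.00161
Swamee-Jain: f = 0.02243
h_f = f(L/D)V²/(2g) = 0.02243·(2490/0.514)·2.839²/(2·9.81) = 44.62 m

h_f ≈ 44.6 m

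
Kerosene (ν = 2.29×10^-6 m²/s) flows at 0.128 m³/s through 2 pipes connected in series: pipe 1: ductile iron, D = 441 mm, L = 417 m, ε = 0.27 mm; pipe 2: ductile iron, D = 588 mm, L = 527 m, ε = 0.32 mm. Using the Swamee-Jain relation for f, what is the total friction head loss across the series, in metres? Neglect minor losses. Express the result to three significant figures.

Pipe 1: V = 0.8380 m/s, Re = 1.61×10^5, ε/D = 6.12×10^-4, f = 0.01987, h_1 = f(L/D)V²/2g = 0.6723 m
Pipe 2: V = 0.4714 m/s, Re = 1.21×10^5, ε/D = 5.44×10^-4, f = 0.02014, h_2 = f(L/D)V²/2g = 0.2045 m
Series → Q common, losses add: H = Σh = 0.8768 m

H ≈ 0.877 m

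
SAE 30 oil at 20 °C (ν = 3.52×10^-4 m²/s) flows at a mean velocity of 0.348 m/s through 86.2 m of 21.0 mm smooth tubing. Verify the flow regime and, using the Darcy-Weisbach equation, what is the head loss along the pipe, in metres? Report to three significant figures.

h_f ≈ 78.1 m

Re = VD/ν = 0.348·0.02100/3.52×10^-4 = 20.8 → laminar (Re < 2300)
f = 64/Re = 3.083
h_f = f(L/D)V²/(2g) = 3.083·(86.2/0.02100)·0.348²/(2·9.81) = 78.10 m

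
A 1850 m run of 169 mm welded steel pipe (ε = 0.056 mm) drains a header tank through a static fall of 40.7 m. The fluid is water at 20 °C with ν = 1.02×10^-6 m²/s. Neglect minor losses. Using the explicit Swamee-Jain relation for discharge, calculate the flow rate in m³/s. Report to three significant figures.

Q ≈ 0.0465 m³/s

Swamee-Jain (Type II): Q = -0.965·√(gD⁵h_f/L)·ln[ε/(3.7D) + √(3.17ν²L/(gD³h_f))]
√(gD⁵h_f/L) = √(9.81·0.169⁵·40.7/1850) = 0.005455
ε/(3.7D) = 8.96×10^-5; √(3.17ν²L/(gD³h_f)) = 5.63×10^-5
Q = -0.965·0.005455·ln(1.458×10^-4) = 0.04649 m³/s
Check: V = 2.07 m/s, Re = 3.43×10^5, f = 0.01708, h_f = 40.9 m ≈ 40.7 m ✓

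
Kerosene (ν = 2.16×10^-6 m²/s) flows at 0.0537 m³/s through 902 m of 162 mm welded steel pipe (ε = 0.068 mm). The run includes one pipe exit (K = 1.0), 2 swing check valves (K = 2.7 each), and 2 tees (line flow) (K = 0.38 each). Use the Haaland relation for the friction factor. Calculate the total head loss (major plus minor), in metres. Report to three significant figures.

V = 4Q/(πD²) = 2.605 m/s; V²/2g = 0.3459 m
Re = 1.95×10^5, ε/D = 4.20×10^-4 → f = 0.01824 (Haaland)
Major: h_f = f(L/D)·V²/2g = 0.01824·5568·0.3459 = 35.14 m
Minor: ΣK = 7.16; h_m = ΣK·V²/2g = 2.477 m
Total H_L = 35.14 + 2.477 = 37.62 m

H_L ≈ 37.6 m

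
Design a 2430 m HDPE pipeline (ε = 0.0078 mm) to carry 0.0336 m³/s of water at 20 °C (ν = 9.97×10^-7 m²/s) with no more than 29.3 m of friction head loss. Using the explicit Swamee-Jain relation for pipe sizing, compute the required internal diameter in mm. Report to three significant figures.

Swamee-Jain (Type III): D = 0.66·[ε^1.25·(LQ²/(gh_f))^4.75 + ν·Q^9.4·(L/(gh_f))^5.2]^0.04
LQ²/(gh_f) = 0.009544; L/(gh_f) = 8.454
Term 1 = ε^1.25·(…)^4.75 = 1.04×10^-16; Term 2 = ν·Q^9.4·(…)^5.2 = 9.27×10^-16
D = 0.66·(1.04×10^-16 + 9.27×10^-16)^0.04 = 0.1660 m = 166 mm
Check: V = 1.55 m/s, Re = 2.59×10^5, f = 0.01527, h_f = 27.5 m ≈ 29.3 m ✓

D ≈ 166 mm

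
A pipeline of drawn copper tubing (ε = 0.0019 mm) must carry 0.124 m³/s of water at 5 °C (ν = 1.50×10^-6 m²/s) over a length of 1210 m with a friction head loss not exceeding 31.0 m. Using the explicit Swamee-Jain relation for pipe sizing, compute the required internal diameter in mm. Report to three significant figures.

Swamee-Jain (Type III): D = 0.66·[ε^1.25·(LQ²/(gh_f))^4.75 + ν·Q^9.4·(L/(gh_f))^5.2]^0.04
LQ²/(gh_f) = 0.06118; L/(gh_f) = 3.979
Term 1 = ε^1.25·(…)^4.75 = 1.22×10^-13; Term 2 = ν·Q^9.4·(…)^5.2 = 5.93×10^-12
D = 0.66·(1.22×10^-13 + 5.93×10^-12)^0.04 = 0.2349 m = 235 mm
Check: V = 2.86 m/s, Re = 4.48×10^5, f = 0.01347, h_f = 29.0 m ≈ 31.0 m ✓

D ≈ 235 mm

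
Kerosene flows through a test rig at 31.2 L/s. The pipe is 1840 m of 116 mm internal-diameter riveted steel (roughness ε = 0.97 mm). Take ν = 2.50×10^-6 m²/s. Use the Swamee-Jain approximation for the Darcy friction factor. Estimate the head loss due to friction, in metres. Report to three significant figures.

h_f ≈ 257 m

V = 4Q/(πD²) = 4·0.0312/(π·0.116²) = 2.952 m/s
Re = VD/ν = 2.952·0.116/2.50×10^-6 = 1.37×10^5 → turbulent
ε/D = 0.97/116 = 0.00836
Swamee-Jain: f = 0.03641
h_f = f(L/D)V²/(2g) = 0.03641·(1840/0.116)·2.952²/(2·9.81) = 256.5 m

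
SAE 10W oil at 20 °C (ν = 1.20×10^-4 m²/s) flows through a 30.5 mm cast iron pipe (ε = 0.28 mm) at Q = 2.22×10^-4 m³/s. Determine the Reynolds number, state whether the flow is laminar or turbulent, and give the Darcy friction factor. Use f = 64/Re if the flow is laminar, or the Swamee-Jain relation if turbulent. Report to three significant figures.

Re ≈ 77.2; laminar; f = 64/Re ≈ 0.829

V = 4Q/(πD²) = 0.3039 m/s
Re = VD/ν = 0.3039·0.0305/1.20×10^-4 = 77.2
Re < 2300 → laminar → f = 64/Re = 0.8287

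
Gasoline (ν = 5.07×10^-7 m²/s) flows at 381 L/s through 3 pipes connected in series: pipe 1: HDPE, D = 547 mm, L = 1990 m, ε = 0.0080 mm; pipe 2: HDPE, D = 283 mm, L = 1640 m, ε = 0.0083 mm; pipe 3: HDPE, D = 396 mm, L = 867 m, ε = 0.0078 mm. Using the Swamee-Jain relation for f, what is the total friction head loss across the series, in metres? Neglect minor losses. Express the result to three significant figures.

Pipe 1: V = 1.621 m/s, Re = 1.75×10^6, ε/D = 1.46×10^-5, f = 0.01108, h_1 = f(L/D)V²/2g = 5.400 m
Pipe 2: V = 6.057 m/s, Re = 3.38×10^6, ε/D = 2.93×10^-5, f = 0.01081, h_2 = f(L/D)V²/2g = 117.2 m
Pipe 3: V = 3.093 m/s, Re = 2.42×10^6, ε/D = 1.97×10^-5, f = 0.01083, h_3 = f(L/D)V²/2g = 11.56 m
Series → Q common, losses add: H = Σh = 134.2 m

H ≈ 134 m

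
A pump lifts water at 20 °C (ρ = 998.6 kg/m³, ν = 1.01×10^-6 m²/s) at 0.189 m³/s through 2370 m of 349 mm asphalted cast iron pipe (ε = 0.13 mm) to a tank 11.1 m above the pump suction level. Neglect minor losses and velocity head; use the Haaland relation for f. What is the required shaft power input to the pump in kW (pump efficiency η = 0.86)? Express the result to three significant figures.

V = 4Q/(πD²) = 1.976 m/s; Re = 6.83×10^5; ε/D = 3.72×10^-4; f = 0.01646
h_f = f(L/D)V²/2g = 22.23 m
Total head H = z + h_f = 11.1 + 22.23 = 33.33 m
P_hyd = ρgQH = 998.6·9.81·0.189·33.33 = 61.71 kW
P_shaft = P_hyd/η = 61.71/0.86 = 71.76 kW

P_shaft ≈ 71.8 kW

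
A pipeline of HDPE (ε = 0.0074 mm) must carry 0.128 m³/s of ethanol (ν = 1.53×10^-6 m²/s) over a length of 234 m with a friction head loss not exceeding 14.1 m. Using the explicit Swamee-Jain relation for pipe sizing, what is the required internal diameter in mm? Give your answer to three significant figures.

D ≈ 200 mm

Swamee-Jain (Type III): D = 0.66·[ε^1.25·(LQ²/(gh_f))^4.75 + ν·Q^9.4·(L/(gh_f))^5.2]^0.04
LQ²/(gh_f) = 0.02772; L/(gh_f) = 1.692
Term 1 = ε^1.25·(…)^4.75 = 1.55×10^-14; Term 2 = ν·Q^9.4·(…)^5.2 = 9.54×10^-14
D = 0.66·(1.55×10^-14 + 9.54×10^-14)^0.04 = 0.2001 m = 200 mm
Check: V = 4.07 m/s, Re = 5.32×10^5, f = 0.01353, h_f = 13.3 m ≈ 14.1 m ✓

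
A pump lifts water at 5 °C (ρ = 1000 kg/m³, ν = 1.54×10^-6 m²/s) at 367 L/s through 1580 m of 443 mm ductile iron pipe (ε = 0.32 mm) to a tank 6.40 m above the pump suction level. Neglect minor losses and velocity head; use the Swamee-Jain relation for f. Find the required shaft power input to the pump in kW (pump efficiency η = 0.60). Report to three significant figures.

P_shaft ≈ 155 kW

V = 4Q/(πD²) = 2.381 m/s; Re = 6.85×10^5; ε/D = 7.22×10^-4; f = 0.01883
h_f = f(L/D)V²/2g = 19.41 m
Total head H = z + h_f = 6.40 + 19.41 = 25.81 m
P_hyd = ρgQH = 1000·9.81·0.367·25.81 = 92.93 kW
P_shaft = P_hyd/η = 92.93/0.60 = 154.9 kW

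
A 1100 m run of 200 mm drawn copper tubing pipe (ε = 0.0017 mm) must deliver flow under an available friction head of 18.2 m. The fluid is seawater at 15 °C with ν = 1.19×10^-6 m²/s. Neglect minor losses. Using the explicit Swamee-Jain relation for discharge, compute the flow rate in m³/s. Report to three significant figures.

Q ≈ 0.0675 m³/s

Swamee-Jain (Type II): Q = -0.965·√(gD⁵h_f/L)·ln[ε/(3.7D) + √(3.17ν²L/(gD³h_f))]
√(gD⁵h_f/L) = √(9.81·0.200⁵·18.2/1100) = 0.007207
ε/(3.7D) = 2.30×10^-6; √(3.17ν²L/(gD³h_f)) = 5.88×10^-5
Q = -0.965·0.007207·ln(6.109×10^-5) = 0.06748 m³/s
Check: V = 2.15 m/s, Re = 3.61×10^5, f = 0.01400, h_f = 18.1 m ≈ 18.2 m ✓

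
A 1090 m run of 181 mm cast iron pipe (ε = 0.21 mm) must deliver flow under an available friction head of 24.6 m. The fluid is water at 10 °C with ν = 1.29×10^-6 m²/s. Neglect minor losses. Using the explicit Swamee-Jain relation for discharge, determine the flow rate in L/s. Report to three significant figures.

Q ≈ 49.9 L/s

Swamee-Jain (Type II): Q = -0.965·√(gD⁵h_f/L)·ln[ε/(3.7D) + √(3.17ν²L/(gD³h_f))]
√(gD⁵h_f/L) = √(9.81·0.181⁵·24.6/1090) = 0.006558
ε/(3.7D) = 3.14×10^-4; √(3.17ν²L/(gD³h_f)) = 6.34×10^-5
Q = -0.965·0.006558·ln(3.770×10^-4) = 0.04989 m³/s
Check: V = 1.94 m/s, Re = 2.72×10^5, f = 0.02148, h_f = 24.8 m ≈ 24.6 m ✓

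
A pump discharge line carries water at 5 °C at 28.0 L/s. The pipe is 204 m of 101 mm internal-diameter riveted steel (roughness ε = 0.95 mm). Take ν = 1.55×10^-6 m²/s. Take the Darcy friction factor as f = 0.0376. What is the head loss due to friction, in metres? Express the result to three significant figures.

h_f ≈ 47.3 m

V = 4Q/(πD²) = 4·0.0280/(π·0.101²) = 3.495 m/s
h_f = f(L/D)V²/(2g) = 0.03760·(204/0.101)·3.495²/(2·9.81) = 47.28 m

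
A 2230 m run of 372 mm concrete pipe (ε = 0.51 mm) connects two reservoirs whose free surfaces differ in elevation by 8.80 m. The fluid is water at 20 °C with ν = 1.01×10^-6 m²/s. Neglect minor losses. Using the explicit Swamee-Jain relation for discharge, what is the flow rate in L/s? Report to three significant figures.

Swamee-Jain (Type II): Q = -0.965·√(gD⁵h_f/L)·ln[ε/(3.7D) + √(3.17ν²L/(gD³h_f))]
√(gD⁵h_f/L) = √(9.81·0.372⁵·8.80/2230) = 0.01661
ε/(3.7D) = 3.71×10^-4; √(3.17ν²L/(gD³h_f)) = 4.03×10^-5
Q = -0.965·0.01661·ln(4.108×10^-4) = 0.1250 m³/s
Check: V = 1.15 m/s, Re = 4.23×10^5, f = 0.02193, h_f = 8.85 m ≈ 8.80 m ✓

Q ≈ 125 L/s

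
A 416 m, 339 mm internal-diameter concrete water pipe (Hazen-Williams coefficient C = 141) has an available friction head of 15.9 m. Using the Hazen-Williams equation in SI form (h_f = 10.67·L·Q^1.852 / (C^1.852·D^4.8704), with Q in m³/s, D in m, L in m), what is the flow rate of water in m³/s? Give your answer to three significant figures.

Q ≈ 0.392 m³/s

Rearranging: Q = [h_f·C^1.852·D^4.8704 / (10.67·L)]^(1/1.852)
Q = [15.9·141^1.852·0.339^4.8704 / (10.67·416)]^0.540 = 0.3918 m³/s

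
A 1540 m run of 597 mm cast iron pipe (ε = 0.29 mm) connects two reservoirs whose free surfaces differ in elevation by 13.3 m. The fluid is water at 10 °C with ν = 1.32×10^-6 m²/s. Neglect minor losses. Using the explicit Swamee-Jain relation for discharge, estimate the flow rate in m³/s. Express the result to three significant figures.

Swamee-Jain (Type II): Q = -0.965·√(gD⁵h_f/L)·ln[ε/(3.7D) + √(3.17ν²L/(gD³h_f))]
√(gD⁵h_f/L) = √(9.81·0.597⁵·13.3/1540) = 0.08016
ε/(3.7D) = 1.31×10^-4; √(3.17ν²L/(gD³h_f)) = 1.75×10^-5
Q = -0.965·0.08016·ln(1.488×10^-4) = 0.6817 m³/s
Check: V = 2.44 m/s, Re = 1.10×10^6, f = 0.01715, h_f = 13.4 m ≈ 13.3 m ✓

Q ≈ 0.682 m³/s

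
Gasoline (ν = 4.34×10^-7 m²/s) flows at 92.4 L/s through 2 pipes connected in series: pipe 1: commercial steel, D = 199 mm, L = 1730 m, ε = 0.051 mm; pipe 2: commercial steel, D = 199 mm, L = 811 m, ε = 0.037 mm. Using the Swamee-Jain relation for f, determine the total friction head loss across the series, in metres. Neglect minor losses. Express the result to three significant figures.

H ≈ 85.6 m

Pipe 1: V = 2.971 m/s, Re = 1.36×10^6, ε/D = 2.56×10^-4, f = 0.01515, h_1 = f(L/D)V²/2g = 59.23 m
Pipe 2: V = 2.971 m/s, Re = 1.36×10^6, ε/D = 1.86×10^-4, f = 0.01437, h_2 = f(L/D)V²/2g = 26.35 m
Series → Q common, losses add: H = Σh = 85.59 m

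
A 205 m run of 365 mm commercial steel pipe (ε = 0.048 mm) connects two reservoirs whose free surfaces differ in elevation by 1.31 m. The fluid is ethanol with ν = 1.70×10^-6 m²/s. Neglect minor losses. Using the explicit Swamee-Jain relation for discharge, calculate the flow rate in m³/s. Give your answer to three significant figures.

Q ≈ 0.181 m³/s

Swamee-Jain (Type II): Q = -0.965·√(gD⁵h_f/L)·ln[ε/(3.7D) + √(3.17ν²L/(gD³h_f))]
√(gD⁵h_f/L) = √(9.81·0.365⁵·1.31/205) = 0.02015
ε/(3.7D) = 3.55×10^-5; √(3.17ν²L/(gD³h_f)) = 5.48×10^-5
Q = -0.965·0.02015·ln(9.036×10^-5) = 0.1811 m³/s
Check: V = 1.73 m/s, Re = 3.72×10^5, f = 0.01532, h_f = 1.31 m ≈ 1.31 m ✓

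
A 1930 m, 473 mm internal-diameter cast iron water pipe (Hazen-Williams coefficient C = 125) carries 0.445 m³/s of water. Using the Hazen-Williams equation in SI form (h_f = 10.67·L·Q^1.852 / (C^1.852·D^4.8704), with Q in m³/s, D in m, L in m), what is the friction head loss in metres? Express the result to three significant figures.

h_f = 10.67·1930·0.445^1.852 / (125^1.852·0.473^4.8704) = 23.04 m

h_f ≈ 23.0 m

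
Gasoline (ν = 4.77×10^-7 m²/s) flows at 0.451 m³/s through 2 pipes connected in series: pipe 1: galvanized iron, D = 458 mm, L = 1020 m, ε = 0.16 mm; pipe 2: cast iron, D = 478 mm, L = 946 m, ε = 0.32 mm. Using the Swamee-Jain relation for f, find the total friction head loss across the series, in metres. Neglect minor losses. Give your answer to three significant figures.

H ≈ 24.9 m

Pipe 1: V = 2.738 m/s, Re = 2.63×10^6, ε/D = 3.49×10^-4, f = 0.01576, h_1 = f(L/D)V²/2g = 13.41 m
Pipe 2: V = 2.513 m/s, Re = 2.52×10^6, ε/D = 6.69×10^-4, f = 0.01807, h_2 = f(L/D)V²/2g = 11.51 m
Series → Q common, losses add: H = Σh = 24.92 m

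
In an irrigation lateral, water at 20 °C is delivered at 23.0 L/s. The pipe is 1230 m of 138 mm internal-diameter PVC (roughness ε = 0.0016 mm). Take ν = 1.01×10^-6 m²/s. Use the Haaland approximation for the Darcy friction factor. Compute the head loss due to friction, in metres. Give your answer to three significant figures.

h_f ≈ 16.6 m

V = 4Q/(πD²) = 4·0.0230/(π·0.138²) = 1.538 m/s
Re = VD/ν = 1.538·0.138/1.01×10^-6 = 2.10×10^5 → turbulent
ε/D = 0.0016/138 = 1.16×10^-5
Haaland: f = 0.01542
h_f = f(L/D)V²/(2g) = 0.01542·(1230/0.138)·1.538²/(2·9.81) = 16.57 m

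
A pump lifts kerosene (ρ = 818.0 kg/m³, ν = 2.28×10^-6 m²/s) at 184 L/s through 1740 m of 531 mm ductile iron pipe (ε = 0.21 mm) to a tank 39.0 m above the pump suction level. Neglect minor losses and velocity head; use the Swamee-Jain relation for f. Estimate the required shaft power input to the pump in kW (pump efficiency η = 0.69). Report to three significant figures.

V = 4Q/(πD²) = 0.8309 m/s; Re = 1.94×10^5; ε/D = 3.95×10^-4; f = 0.01842
h_f = f(L/D)V²/2g = 2.124 m
Total head H = z + h_f = 39.0 + 2.124 = 41.12 m
P_hyd = ρgQH = 818.0·9.81·0.184·41.12 = 60.72 kW
P_shaft = P_hyd/η = 60.72/0.69 = 88.00 kW

P_shaft ≈ 88.0 kW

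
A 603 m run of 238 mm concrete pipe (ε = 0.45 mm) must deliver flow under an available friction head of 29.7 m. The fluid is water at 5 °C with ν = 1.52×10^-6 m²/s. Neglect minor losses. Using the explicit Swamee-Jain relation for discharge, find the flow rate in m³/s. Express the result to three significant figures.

Q ≈ 0.139 m³/s

Swamee-Jain (Type II): Q = -0.965·√(gD⁵h_f/L)·ln[ε/(3.7D) + √(3.17ν²L/(gD³h_f))]
√(gD⁵h_f/L) = √(9.81·0.238⁵·29.7/603) = 0.01921
ε/(3.7D) = 5.11×10^-4; √(3.17ν²L/(gD³h_f)) = 3.35×10^-5
Q = -0.965·0.01921·ln(5.445×10^-4) = 0.1393 m³/s
Check: V = 3.13 m/s, Re = 4.90×10^5, f = 0.02358, h_f = 29.9 m ≈ 29.7 m ✓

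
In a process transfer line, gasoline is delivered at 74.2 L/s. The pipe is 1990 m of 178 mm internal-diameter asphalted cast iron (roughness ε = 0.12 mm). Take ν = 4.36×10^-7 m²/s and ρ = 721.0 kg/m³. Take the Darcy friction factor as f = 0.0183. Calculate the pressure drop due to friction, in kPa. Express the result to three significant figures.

V = 4Q/(πD²) = 4·0.0742/(π·0.178²) = 2.982 m/s
h_f = f(L/D)V²/(2g) = 0.01830·(1990/0.178)·2.982²/(2·9.81) = 92.71 m
Δp = ρg·h_f = 721.0·9.81·92.71 = 655.7 kPa

Δp ≈ 656 kPa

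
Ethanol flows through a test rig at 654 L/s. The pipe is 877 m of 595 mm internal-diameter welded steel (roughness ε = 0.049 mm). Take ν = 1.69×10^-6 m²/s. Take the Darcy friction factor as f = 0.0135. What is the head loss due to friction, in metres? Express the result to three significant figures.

h_f ≈ 5.61 m

V = 4Q/(πD²) = 4·0.654/(π·0.595²) = 2.352 m/s
h_f = f(L/D)V²/(2g) = 0.01350·(877/0.595)·2.352²/(2·9.81) = 5.611 m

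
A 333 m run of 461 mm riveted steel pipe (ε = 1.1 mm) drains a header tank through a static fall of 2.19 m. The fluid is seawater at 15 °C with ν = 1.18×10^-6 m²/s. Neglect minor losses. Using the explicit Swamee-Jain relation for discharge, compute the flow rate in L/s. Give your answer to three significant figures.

Q ≈ 258 L/s

Swamee-Jain (Type II): Q = -0.965·√(gD⁵h_f/L)·ln[ε/(3.7D) + √(3.17ν²L/(gD³h_f))]
√(gD⁵h_f/L) = √(9.81·0.461⁵·2.19/333) = 0.03665
ε/(3.7D) = 6.45×10^-4; √(3.17ν²L/(gD³h_f)) = 2.64×10^-5
Q = -0.965·0.03665·ln(6.713×10^-4) = 0.2584 m³/s
Check: V = 1.55 m/s, Re = 6.05×10^5, f = 0.02493, h_f = 2.20 m ≈ 2.19 m ✓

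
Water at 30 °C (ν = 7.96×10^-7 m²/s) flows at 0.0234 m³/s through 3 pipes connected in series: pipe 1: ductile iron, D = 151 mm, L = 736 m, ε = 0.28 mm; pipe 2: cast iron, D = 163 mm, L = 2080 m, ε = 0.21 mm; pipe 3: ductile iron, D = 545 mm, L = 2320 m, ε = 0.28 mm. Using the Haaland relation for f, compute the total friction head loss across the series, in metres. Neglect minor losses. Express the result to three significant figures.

H ≈ 28.0 m

Pipe 1: V = 1.307 m/s, Re = 2.48×10^5, ε/D = 0.00185, f = 0.02367, h_1 = f(L/D)V²/2g = 10.04 m
Pipe 2: V = 1.121 m/s, Re = 2.30×10^5, ε/D = 0.00129, f = 0.02187, h_2 = f(L/D)V²/2g = 17.89 m
Pipe 3: V = 0.1003 m/s, Re = 6.87×10^4, ε/D = 5.14×10^-4, f = 0.02119, h_3 = f(L/D)V²/2g = 0.04627 m
Series → Q common, losses add: H = Σh = 27.97 m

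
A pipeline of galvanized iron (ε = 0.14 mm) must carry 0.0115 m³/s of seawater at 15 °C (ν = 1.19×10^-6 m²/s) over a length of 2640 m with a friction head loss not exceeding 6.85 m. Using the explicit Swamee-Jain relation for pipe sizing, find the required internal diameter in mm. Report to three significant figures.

Swamee-Jain (Type III): D = 0.66·[ε^1.25·(LQ²/(gh_f))^4.75 + ν·Q^9.4·(L/(gh_f))^5.2]^0.04
LQ²/(gh_f) = 0.005196; L/(gh_f) = 39.29
Term 1 = ε^1.25·(…)^4.75 = 2.15×10^-16; Term 2 = ν·Q^9.4·(…)^5.2 = 1.37×10^-16
D = 0.66·(2.15×10^-16 + 1.37×10^-16)^0.04 = 0.1590 m = 159 mm
Check: V = 0.579 m/s, Re = 7.74×10^4, f = 0.02253, h_f = 6.40 m ≈ 6.85 m ✓

D ≈ 159 mm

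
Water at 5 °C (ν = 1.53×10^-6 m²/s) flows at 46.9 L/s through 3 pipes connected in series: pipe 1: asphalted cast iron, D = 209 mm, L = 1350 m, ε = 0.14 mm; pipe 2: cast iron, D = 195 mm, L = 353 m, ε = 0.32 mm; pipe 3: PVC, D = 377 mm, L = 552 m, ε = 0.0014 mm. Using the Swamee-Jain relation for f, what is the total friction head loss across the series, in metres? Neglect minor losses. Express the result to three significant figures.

Pipe 1: V = 1.367 m/s, Re = 1.87×10^5, ε/D = 6.70×10^-4, f = 0.01988, h_1 = f(L/D)V²/2g = 12.23 m
Pipe 2: V = 1.570 m/s, Re = 2.00×10^5, ε/D = 0.00164, f = 0.02342, h_2 = f(L/D)V²/2g = 5.330 m
Pipe 3: V = 0.4201 m/s, Re = 1.04×10^5, ε/D = 3.71×10^-6, f = 0.01776, h_3 = f(L/D)V²/2g = 0.2339 m
Series → Q common, losses add: H = Σh = 17.80 m

H ≈ 17.8 m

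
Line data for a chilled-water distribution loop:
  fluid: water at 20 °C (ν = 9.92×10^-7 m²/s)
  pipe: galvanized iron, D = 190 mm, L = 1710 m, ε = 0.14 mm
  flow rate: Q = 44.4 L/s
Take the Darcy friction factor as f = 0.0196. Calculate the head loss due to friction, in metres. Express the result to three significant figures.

h_f ≈ 22.0 m

V = 4Q/(πD²) = 4·0.0444/(π·0.190²) = 1.566 m/s
h_f = f(L/D)V²/(2g) = 0.01960·(1710/0.190)·1.566²/(2·9.81) = 22.05 m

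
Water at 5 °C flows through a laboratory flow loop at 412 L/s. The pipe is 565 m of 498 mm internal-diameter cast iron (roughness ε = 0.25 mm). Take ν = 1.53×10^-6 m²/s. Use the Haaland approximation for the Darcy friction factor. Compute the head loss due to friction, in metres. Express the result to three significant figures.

V = 4Q/(πD²) = 4·0.412/(π·0.498²) = 2.115 m/s
Re = VD/ν = 2.115·0.498/1.53×10^-6 = 6.88×10^5 → turbulent
ε/D = 0.25/498 = 5.02×10^-4
Haaland: f = 0.01737
h_f = f(L/D)V²/(2g) = 0.01737·(565/0.498)·2.115²/(2·9.81) = 4.495 m

h_f ≈ 4.49 m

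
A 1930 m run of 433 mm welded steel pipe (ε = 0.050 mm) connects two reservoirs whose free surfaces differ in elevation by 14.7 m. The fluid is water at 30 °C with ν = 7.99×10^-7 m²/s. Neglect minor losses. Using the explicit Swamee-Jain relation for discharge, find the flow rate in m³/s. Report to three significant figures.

Swamee-Jain (Type II): Q = -0.965·√(gD⁵h_f/L)·ln[ε/(3.7D) + √(3.17ν²L/(gD³h_f))]
√(gD⁵h_f/L) = √(9.81·0.433⁵·14.7/1930) = 0.03372
ε/(3.7D) = 3.12×10^-5; √(3.17ν²L/(gD³h_f)) = 1.83×10^-5
Q = -0.965·0.03372·ln(4.947×10^-5) = 0.3226 m³/s
Check: V = 2.19 m/s, Re = 1.19×10^6, f = 0.01356, h_f = 14.8 m ≈ 14.7 m ✓

Q ≈ 0.323 m³/s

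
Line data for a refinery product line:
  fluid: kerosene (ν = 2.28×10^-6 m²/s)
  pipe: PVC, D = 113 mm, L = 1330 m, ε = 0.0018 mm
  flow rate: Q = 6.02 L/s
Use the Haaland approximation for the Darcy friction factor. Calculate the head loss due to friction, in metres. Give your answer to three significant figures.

V = 4Q/(πD²) = 4·0.00602/(π·0.113²) = 0.6003 m/s
Re = VD/ν = 0.6003·0.113/2.28×10^-6 = 2.98×10^4 → turbulent
ε/D = 0.0018/113 = 1.59×10^-5
Haaland: f = 0.02339
h_f = f(L/D)V²/(2g) = 0.02339·(1330/0.113)·0.6003²/(2·9.81) = 5.056 m

h_f ≈ 5.06 m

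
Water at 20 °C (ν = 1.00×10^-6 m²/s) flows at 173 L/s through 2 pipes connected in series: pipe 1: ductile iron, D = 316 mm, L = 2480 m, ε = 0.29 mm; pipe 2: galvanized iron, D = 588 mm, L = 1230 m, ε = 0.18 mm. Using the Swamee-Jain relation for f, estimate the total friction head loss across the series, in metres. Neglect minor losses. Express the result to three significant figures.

H ≈ 39.3 m

Pipe 1: V = 2.206 m/s, Re = 6.97×10^5, ε/D = 9.18×10^-4, f = 0.01980, h_1 = f(L/D)V²/2g = 38.54 m
Pipe 2: V = 0.6371 m/s, Re = 3.75×10^5, ε/D = 3.06×10^-4, f = 0.01678, h_2 = f(L/D)V²/2g = 0.7261 m
Series → Q common, losses add: H = Σh = 39.26 m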